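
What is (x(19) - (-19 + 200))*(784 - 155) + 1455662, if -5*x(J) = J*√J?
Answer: 1341813 - 11951*√19/5 ≈ 1.3314e+6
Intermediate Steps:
x(J) = -J^(3/2)/5 (x(J) = -J*√J/5 = -J^(3/2)/5)
(x(19) - (-19 + 200))*(784 - 155) + 1455662 = (-19*√19/5 - (-19 + 200))*(784 - 155) + 1455662 = (-19*√19/5 - 1*181)*629 + 1455662 = (-19*√19/5 - 181)*629 + 1455662 = (-181 - 19*√19/5)*629 + 1455662 = (-113849 - 11951*√19/5) + 1455662 = 1341813 - 11951*√19/5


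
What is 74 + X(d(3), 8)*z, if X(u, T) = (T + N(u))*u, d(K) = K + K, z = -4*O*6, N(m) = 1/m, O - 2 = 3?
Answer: -5806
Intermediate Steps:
O = 5 (O = 2 + 3 = 5)
z = -120 (z = -4*5*6 = -20*6 = -120)
d(K) = 2*K
X(u, T) = u*(T + 1/u) (X(u, T) = (T + 1/u)*u = u*(T + 1/u))
74 + X(d(3), 8)*z = 74 + (1 + 8*(2*3))*(-120) = 74 + (1 + 8*6)*(-120) = 74 + (1 + 48)*(-120) = 74 + 49*(-120) = 74 - 5880 = -5806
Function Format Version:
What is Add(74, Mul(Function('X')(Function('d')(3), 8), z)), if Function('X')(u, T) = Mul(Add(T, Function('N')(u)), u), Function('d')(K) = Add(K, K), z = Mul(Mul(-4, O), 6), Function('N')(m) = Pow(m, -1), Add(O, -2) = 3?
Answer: -5806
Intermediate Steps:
O = 5 (O = Add(2, 3) = 5)
z = -120 (z = Mul(Mul(-4, 5), 6) = Mul(-20, 6) = -120)
Function('d')(K) = Mul(2, K)
Function('X')(u, T) = Mul(u, Add(T, Pow(u, -1))) (Function('X')(u, T) = Mul(Add(T, Pow(u, -1)), u) = Mul(u, Add(T, Pow(u, -1))))
Add(74, Mul(Function('X')(Function('d')(3), 8), z)) = Add(74, Mul(Add(1, Mul(8, Mul(2, 3))), -120)) = Add(74, Mul(Add(1, Mul(8, 6)), -120)) = Add(74, Mul(Add(1, 48), -120)) = Add(74, Mul(49, -120)) = Add(74, -5880) = -5806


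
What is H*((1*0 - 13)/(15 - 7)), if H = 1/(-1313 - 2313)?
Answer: 13/29008 ≈ 0.00044815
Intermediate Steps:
H = -1/3626 (H = 1/(-3626) = -1/3626 ≈ -0.00027579)
H*((1*0 - 13)/(15 - 7)) = -(1*0 - 13)/(3626*(15 - 7)) = -(0 - 13)/(3626*8) = -(-13)/(3626*8) = -1/3626*(-13/8) = 13/29008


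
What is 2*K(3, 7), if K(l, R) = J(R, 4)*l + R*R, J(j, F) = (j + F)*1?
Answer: 164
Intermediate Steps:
J(j, F) = F + j (J(j, F) = (F + j)*1 = F + j)
K(l, R) = R**2 + l*(4 + R) (K(l, R) = (4 + R)*l + R*R = l*(4 + R) + R**2 = R**2 + l*(4 + R))
2*K(3, 7) = 2*(7**2 + 3*(4 + 7)) = 2*(49 + 3*11) = 2*(49 + 33) = 2*82 = 164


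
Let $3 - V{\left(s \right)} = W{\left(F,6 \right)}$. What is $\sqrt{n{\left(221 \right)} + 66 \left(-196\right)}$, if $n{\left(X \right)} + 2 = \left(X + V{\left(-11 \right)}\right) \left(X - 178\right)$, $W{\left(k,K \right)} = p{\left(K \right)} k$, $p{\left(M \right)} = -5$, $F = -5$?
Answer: $i \sqrt{4381} \approx 66.189 i$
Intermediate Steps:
$W{\left(k,K \right)} = - 5 k$
$V{\left(s \right)} = -22$ ($V{\left(s \right)} = 3 - \left(-5\right) \left(-5\right) = 3 - 25 = -22$)
$n{\left(X \right)} = -2 + \left(-178 + X\right) \left(-22 + X\right)$ ($n{\left(X \right)} = -2 + \left(X - 22\right) \left(X - 178\right) = -2 + \left(-22 + X\right) \left(-178 + X\right) = -2 + \left(-178 + X\right) \left(-22 + X\right)$)
$\sqrt{n{\left(221 \right)} + 66 \left(-196\right)} = \sqrt{\left(3914 + 221^{2} - 44200\right) + 66 \left(-196\right)} = \sqrt{\left(3914 + 48841 - 44200\right) - 12936} = \sqrt{8555 - 12936} = \sqrt{-4381} = i \sqrt{4381}$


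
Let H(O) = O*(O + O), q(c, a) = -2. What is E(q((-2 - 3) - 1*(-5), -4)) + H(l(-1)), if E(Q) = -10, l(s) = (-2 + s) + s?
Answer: 22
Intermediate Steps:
l(s) = -2 + 2*s
H(O) = 2*O² (H(O) = O*(2*O) = 2*O²)
E(q((-2 - 3) - 1*(-5), -4)) + H(l(-1)) = -10 + 2*(-2 + 2*(-1))² = -10 + 2*(-2 - 2)² = -10 + 2*(-4)² = -10 + 2*16 = -10 + 32 = 22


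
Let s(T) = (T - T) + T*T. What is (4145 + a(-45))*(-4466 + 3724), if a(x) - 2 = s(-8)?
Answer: -3124562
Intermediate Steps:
s(T) = T² (s(T) = 0 + T² = T²)
a(x) = 66 (a(x) = 2 + (-8)² = 2 + 64 = 66)
(4145 + a(-45))*(-4466 + 3724) = (4145 + 66)*(-4466 + 3724) = 4211*(-742) = -3124562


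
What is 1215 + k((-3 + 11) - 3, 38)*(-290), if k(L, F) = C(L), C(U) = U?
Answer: -235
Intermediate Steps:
k(L, F) = L
1215 + k((-3 + 11) - 3, 38)*(-290) = 1215 + ((-3 + 11) - 3)*(-290) = 1215 + (8 - 3)*(-290) = 1215 + 5*(-290) = 1215 - 1450 = -235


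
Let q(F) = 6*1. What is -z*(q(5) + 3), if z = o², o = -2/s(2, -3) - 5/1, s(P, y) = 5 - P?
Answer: -289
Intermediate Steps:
q(F) = 6
o = -17/3 (o = -2/(5 - 1*2) - 5/1 = -2/(5 - 2) - 5*1 = -2/3 - 5 = -2*⅓ - 5 = -⅔ - 5 = -17/3 ≈ -5.6667)
z = 289/9 (z = (-17/3)² = 289/9 ≈ 32.111)
-z*(q(5) + 3) = -289*(6 + 3)/9 = -289*9/9 = -1*289 = -289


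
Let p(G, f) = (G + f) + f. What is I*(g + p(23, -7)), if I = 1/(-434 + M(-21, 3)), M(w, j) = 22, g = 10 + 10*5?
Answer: -69/412 ≈ -0.16748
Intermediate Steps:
p(G, f) = G + 2*f
g = 60 (g = 10 + 50 = 60)
I = -1/412 (I = 1/(-434 + 22) = 1/(-412) = -1/412 ≈ -0.0024272)
I*(g + p(23, -7)) = -(60 + (23 + 2*(-7)))/412 = -(60 + (23 - 14))/412 = -(60 + 9)/412 = -1/412*69 = -69/412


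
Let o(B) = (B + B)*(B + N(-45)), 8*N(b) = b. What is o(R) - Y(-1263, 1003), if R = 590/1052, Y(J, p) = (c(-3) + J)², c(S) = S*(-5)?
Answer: -861851096633/553352 ≈ -1.5575e+6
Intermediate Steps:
N(b) = b/8
c(S) = -5*S
Y(J, p) = (15 + J)² (Y(J, p) = (-5*(-3) + J)² = (15 + J)²)
R = 295/526 (R = 590*(1/1052) = 295/526 ≈ 0.56084)
o(B) = 2*B*(-45/8 + B) (o(B) = (B + B)*(B + (⅛)*(-45)) = (2*B)*(B - 45/8) = (2*B)*(-45/8 + B) = 2*B*(-45/8 + B))
o(R) - Y(-1263, 1003) = (¼)*(295/526)*(-45 + 8*(295/526)) - (15 - 1263)² = (¼)*(295/526)*(-45 + 1180/263) - 1*(-1248)² = (¼)*(295/526)*(-10655/263) - 1*1557504 = -3143225/553352 - 1557504 = -861851096633/553352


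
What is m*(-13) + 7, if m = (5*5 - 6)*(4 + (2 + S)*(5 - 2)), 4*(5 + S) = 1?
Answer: 4227/4 ≈ 1056.8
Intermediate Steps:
S = -19/4 (S = -5 + (¼)*1 = -5 + ¼ = -19/4 ≈ -4.7500)
m = -323/4 (m = (5*5 - 6)*(4 + (2 - 19/4)*(5 - 2)) = (25 - 6)*(4 - 11/4*3) = 19*(4 - 33/4) = 19*(-17/4) = -323/4 ≈ -80.750)
m*(-13) + 7 = -323/4*(-13) + 7 = 4199/4 + 7 = 4227/4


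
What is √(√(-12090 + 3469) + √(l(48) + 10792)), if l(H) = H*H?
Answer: √(2*√3274 + I*√8621) ≈ 11.441 + 4.0577*I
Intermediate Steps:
l(H) = H²
√(√(-12090 + 3469) + √(l(48) + 10792)) = √(√(-12090 + 3469) + √(48² + 10792)) = √(√(-8621) + √(2304 + 10792)) = √(I*√8621 + √13096) = √(I*√8621 + 2*√3274) = √(2*√3274 + I*√8621)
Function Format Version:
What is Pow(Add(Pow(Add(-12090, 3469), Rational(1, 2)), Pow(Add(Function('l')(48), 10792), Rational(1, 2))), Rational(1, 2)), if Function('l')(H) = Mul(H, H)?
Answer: Pow(Add(Mul(2, Pow(3274, Rational(1, 2))), Mul(I, Pow(8621, Rational(1, 2)))), Rational(1, 2)) ≈ Add(11.441, Mul(4.0577, I))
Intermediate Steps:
Function('l')(H) = Pow(H, 2)
Pow(Add(Pow(Add(-12090, 3469), Rational(1, 2)), Pow(Add(Function('l')(48), 10792), Rational(1, 2))), Rational(1, 2)) = Pow(Add(Pow(Add(-12090, 3469), Rational(1, 2)), Pow(Add(Pow(48, 2), 10792), Rational(1, 2))), Rational(1, 2)) = Pow(Add(Pow(-8621, Rational(1, 2)), Pow(Add(2304, 10792), Rational(1, 2))), Rational(1, 2)) = Pow(Add(Mul(I, Pow(8621, Rational(1, 2))), Pow(13096, Rational(1, 2))), Rational(1, 2)) = Pow(Add(Mul(I, Pow(8621, Rational(1, 2))), Mul(2, Pow(3274, Rational(1, 2)))), Rational(1, 2)) = Pow(Add(Mul(2, Pow(3274, Rational(1, 2))), Mul(I, Pow(8621, Rational(1, 2)))), Rational(1, 2))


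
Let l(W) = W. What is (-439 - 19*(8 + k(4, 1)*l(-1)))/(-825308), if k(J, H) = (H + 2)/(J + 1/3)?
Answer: 1878/2682251 ≈ 0.00070016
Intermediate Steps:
k(J, H) = (2 + H)/(⅓ + J) (k(J, H) = (2 + H)/(J + ⅓) = (2 + H)/(⅓ + J))
(-439 - 19*(8 + k(4, 1)*l(-1)))/(-825308) = (-439 - 19*(8 + (3*(2 + 1)/(1 + 3*4))*(-1)))/(-825308) = (-439 - 19*(8 + (3*3/(1 + 12))*(-1)))*(-1/825308) = (-439 - 19*(8 + (3*3/13)*(-1)))*(-1/825308) = (-439 - 19*(8 + (3*(1/13)*3)*(-1)))*(-1/825308) = (-439 - 19*(8 + (9/13)*(-1)))*(-1/825308) = (-439 - 19*(8 - 9/13))*(-1/825308) = (-439 - 19*95/13)*(-1/825308) = (-439 - 1805/13)*(-1/825308) = -7512/13*(-1/825308) = 1878/2682251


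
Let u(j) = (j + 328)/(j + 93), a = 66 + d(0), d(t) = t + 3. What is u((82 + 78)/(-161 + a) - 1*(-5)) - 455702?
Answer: -1008916609/2214 ≈ -4.5570e+5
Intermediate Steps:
d(t) = 3 + t
a = 69 (a = 66 + (3 + 0) = 66 + 3 = 69)
u(j) = (328 + j)/(93 + j)
u((82 + 78)/(-161 + a) - 1*(-5)) - 455702 = (328 + ((82 + 78)/(-161 + 69) - 1*(-5)))/(93 + ((82 + 78)/(-161 + 69) - 1*(-5))) - 455702 = (328 + (160/(-92) + 5))/(93 + (160/(-92) + 5)) - 455702 = (328 + (160*(-1/92) + 5))/(93 + (160*(-1/92) + 5)) - 455702 = (328 + (-40/23 + 5))/(93 + (-40/23 + 5)) - 455702 = (328 + 75/23)/(93 + 75/23) - 455702 = (7619/23)/(2214/23) - 455702 = (23/2214)*(7619/23) - 455702 = 7619/2214 - 455702 = -1008916609/2214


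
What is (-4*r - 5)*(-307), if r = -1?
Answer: 307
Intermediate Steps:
(-4*r - 5)*(-307) = (-4*(-1) - 5)*(-307) = (4 - 5)*(-307) = -1*(-307) = 307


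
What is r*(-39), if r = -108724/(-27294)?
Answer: -706706/4549 ≈ -155.35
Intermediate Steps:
r = 54362/13647 (r = -108724*(-1/27294) = 54362/13647 ≈ 3.9834)
r*(-39) = (54362/13647)*(-39) = -706706/4549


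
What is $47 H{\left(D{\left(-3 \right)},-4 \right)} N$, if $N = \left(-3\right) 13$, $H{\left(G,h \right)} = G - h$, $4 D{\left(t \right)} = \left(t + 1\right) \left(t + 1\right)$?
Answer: $-9165$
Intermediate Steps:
$D{\left(t \right)} = \frac{\left(1 + t\right)^{2}}{4}$ ($D{\left(t \right)} = \frac{\left(t + 1\right) \left(t + 1\right)}{4} = \frac{\left(1 + t\right) \left(1 + t\right)}{4} = \frac{\left(1 + t\right)^{2}}{4}$)
$N = -39$
$47 H{\left(D{\left(-3 \right)},-4 \right)} N = 47 \left(\frac{\left(1 - 3\right)^{2}}{4} - -4\right) \left(-39\right) = 47 \left(\frac{\left(-2\right)^{2}}{4} + 4\right) \left(-39\right) = 47 \left(\frac{1}{4} \cdot 4 + 4\right) \left(-39\right) = 47 \left(1 + 4\right) \left(-39\right) = 47 \cdot 5 \left(-39\right) = 235 \left(-39\right) = -9165$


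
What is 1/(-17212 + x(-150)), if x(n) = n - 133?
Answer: -1/17495 ≈ -5.7159e-5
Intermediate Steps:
x(n) = -133 + n
1/(-17212 + x(-150)) = 1/(-17212 + (-133 - 150)) = 1/(-17212 - 283) = 1/(-17495) = -1/17495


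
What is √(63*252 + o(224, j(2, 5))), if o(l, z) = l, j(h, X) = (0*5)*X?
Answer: 10*√161 ≈ 126.89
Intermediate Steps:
j(h, X) = 0 (j(h, X) = 0*X = 0)
√(63*252 + o(224, j(2, 5))) = √(63*252 + 224) = √(15876 + 224) = √16100 = 10*√161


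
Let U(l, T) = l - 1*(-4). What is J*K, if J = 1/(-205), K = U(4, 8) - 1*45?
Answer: 37/205 ≈ 0.18049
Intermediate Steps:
U(l, T) = 4 + l (U(l, T) = l + 4 = 4 + l)
K = -37 (K = (4 + 4) - 1*45 = 8 - 45 = -37)
J = -1/205 ≈ -0.0048781
J*K = -1/205*(-37) = 37/205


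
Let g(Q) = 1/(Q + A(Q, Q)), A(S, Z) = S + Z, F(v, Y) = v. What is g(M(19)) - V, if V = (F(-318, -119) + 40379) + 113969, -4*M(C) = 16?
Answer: -1848361/12 ≈ -1.5403e+5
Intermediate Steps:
M(C) = -4 (M(C) = -1/4*16 = -4)
V = 154030 (V = (-318 + 40379) + 113969 = 40061 + 113969 = 154030)
g(Q) = 1/(3*Q) (g(Q) = 1/(Q + (Q + Q)) = 1/(Q + 2*Q) = 1/(3*Q))
g(M(19)) - V = (1/3)/(-4) - 1*154030 = (1/3)*(-1/4) - 154030 = -1/12 - 154030 = -1848361/12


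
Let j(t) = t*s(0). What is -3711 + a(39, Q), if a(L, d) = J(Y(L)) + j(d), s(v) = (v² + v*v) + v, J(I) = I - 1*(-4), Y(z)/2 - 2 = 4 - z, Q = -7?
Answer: -3773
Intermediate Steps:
Y(z) = 12 - 2*z (Y(z) = 4 + 2*(4 - z) = 4 + (8 - 2*z) = 12 - 2*z)
J(I) = 4 + I (J(I) = I + 4 = 4 + I)
s(v) = v + 2*v² (s(v) = (v² + v²) + v = 2*v² + v = v + 2*v²)
j(t) = 0 (j(t) = t*(0*(1 + 2*0)) = t*(0*(1 + 0)) = t*(0*1) = t*0 = 0)
a(L, d) = 16 - 2*L (a(L, d) = (4 + (12 - 2*L)) + 0 = (16 - 2*L) + 0 = 16 - 2*L)
-3711 + a(39, Q) = -3711 + (16 - 2*39) = -3711 + (16 - 78) = -3711 - 62 = -3773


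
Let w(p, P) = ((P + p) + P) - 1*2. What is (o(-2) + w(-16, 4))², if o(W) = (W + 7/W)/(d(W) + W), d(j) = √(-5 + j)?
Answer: (-1959*I + 1160*√7)/(4*(-3*I + 4*√7)) ≈ 79.25 - 23.812*I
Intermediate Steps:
o(W) = (W + 7/W)/(W + √(-5 + W)) (o(W) = (W + 7/W)/(√(-5 + W) + W) = (W + 7/W)/(W + √(-5 + W)))
w(p, P) = -2 + p + 2*P (w(p, P) = (p + 2*P) - 2 = -2 + p + 2*P)
(o(-2) + w(-16, 4))² = ((7 + (-2)²)/((-2)*(-2 + √(-5 - 2))) + (-2 - 16 + 2*4))² = (-(7 + 4)/(2*(-2 + √(-7))) + (-2 - 16 + 8))² = (-½*11/(-2 + I*√7) - 10)² = (-11/(2*(-2 + I*√7)) - 10)² = (-10 - 11/(2*(-2 + I*√7)))²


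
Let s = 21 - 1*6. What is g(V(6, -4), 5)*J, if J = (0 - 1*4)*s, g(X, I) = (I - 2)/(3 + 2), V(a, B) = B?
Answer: -36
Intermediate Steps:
g(X, I) = -⅖ + I/5 (g(X, I) = (-2 + I)/5 = (-2 + I)*(⅕) = -⅖ + I/5)
s = 15 (s = 21 - 6 = 15)
J = -60 (J = (0 - 1*4)*15 = (0 - 4)*15 = -4*15 = -60)
g(V(6, -4), 5)*J = (-⅖ + (⅕)*5)*(-60) = (-⅖ + 1)*(-60) = (⅗)*(-60) = -36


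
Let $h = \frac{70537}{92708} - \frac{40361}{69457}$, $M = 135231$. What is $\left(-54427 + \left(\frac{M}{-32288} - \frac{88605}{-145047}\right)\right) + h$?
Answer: $- \frac{19540935430049892610117}{359007765428413024} \approx -54430.0$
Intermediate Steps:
$h = \frac{1157500821}{6439219556}$ ($h = 70537 \cdot \frac{1}{92708} - \frac{40361}{69457} = \frac{70537}{92708} - \frac{40361}{69457} = \frac{1157500821}{6439219556} \approx 0.17976$)
$\left(-54427 + \left(\frac{M}{-32288} - \frac{88605}{-145047}\right)\right) + h = \left(-54427 + \left(\frac{135231}{-32288} - \frac{88605}{-145047}\right)\right) + \frac{1157500821}{6439219556} = \left(-54427 + \left(135231 \left(- \frac{1}{32288}\right) - - \frac{29535}{48349}\right)\right) + \frac{1157500821}{6439219556} = \left(-54427 + \left(- \frac{135231}{32288} + \frac{29535}{48349}\right)\right) + \frac{1157500821}{6439219556} = \left(-54427 - \frac{5584657539}{1561092512}\right) + \frac{1157500821}{6439219556} = - \frac{84971166808163}{1561092512} + \frac{1157500821}{6439219556} = - \frac{19540935430049892610117}{359007765428413024}$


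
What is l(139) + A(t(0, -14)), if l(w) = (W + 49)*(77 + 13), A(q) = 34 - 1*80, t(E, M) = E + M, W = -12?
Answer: 3284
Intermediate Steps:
A(q) = -46 (A(q) = 34 - 80 = -46)
l(w) = 3330 (l(w) = (-12 + 49)*(77 + 13) = 37*90 = 3330)
l(139) + A(t(0, -14)) = 3330 - 46 = 3284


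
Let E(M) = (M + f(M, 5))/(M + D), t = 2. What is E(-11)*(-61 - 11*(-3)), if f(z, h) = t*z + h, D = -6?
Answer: -784/17 ≈ -46.118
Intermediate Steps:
f(z, h) = h + 2*z (f(z, h) = 2*z + h = h + 2*z)
E(M) = (5 + 3*M)/(-6 + M) (E(M) = (M + (5 + 2*M))/(M - 6) = (5 + 3*M)/(-6 + M))
E(-11)*(-61 - 11*(-3)) = ((5 + 3*(-11))/(-6 - 11))*(-61 - 11*(-3)) = ((5 - 33)/(-17))*(-61 + 33) = -1/17*(-28)*(-28) = (28/17)*(-28) = -784/17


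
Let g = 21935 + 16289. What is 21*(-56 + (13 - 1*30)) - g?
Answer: -39757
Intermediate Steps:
g = 38224
21*(-56 + (13 - 1*30)) - g = 21*(-56 + (13 - 1*30)) - 1*38224 = 21*(-56 + (13 - 30)) - 38224 = 21*(-56 - 17) - 38224 = 21*(-73) - 38224 = -1533 - 38224 = -39757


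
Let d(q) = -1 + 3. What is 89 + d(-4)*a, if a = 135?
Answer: 359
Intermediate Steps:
d(q) = 2
89 + d(-4)*a = 89 + 2*135 = 89 + 270 = 359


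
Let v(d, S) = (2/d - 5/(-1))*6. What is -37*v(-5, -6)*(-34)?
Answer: 173604/5 ≈ 34721.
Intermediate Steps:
v(d, S) = 30 + 12/d (v(d, S) = (2/d - 5*(-1))*6 = (2/d + 5)*6 = (5 + 2/d)*6 = 30 + 12/d)
-37*v(-5, -6)*(-34) = -37*(30 + 12/(-5))*(-34) = -37*(30 + 12*(-1/5))*(-34) = -37*(30 - 12/5)*(-34) = -37*138/5*(-34) = -5106/5*(-34) = 173604/5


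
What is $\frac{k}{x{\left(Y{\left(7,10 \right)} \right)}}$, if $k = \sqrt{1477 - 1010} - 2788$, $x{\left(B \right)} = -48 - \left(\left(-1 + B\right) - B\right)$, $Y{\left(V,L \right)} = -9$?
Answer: $\frac{2788}{47} - \frac{\sqrt{467}}{47} \approx 58.859$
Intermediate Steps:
$x{\left(B \right)} = -47$ ($x{\left(B \right)} = -48 - -1 = -48 + 1 = -47$)
$k = -2788 + \sqrt{467}$ ($k = \sqrt{467} - 2788 = -2788 + \sqrt{467} \approx -2766.4$)
$\frac{k}{x{\left(Y{\left(7,10 \right)} \right)}} = \frac{-2788 + \sqrt{467}}{-47} = \left(-2788 + \sqrt{467}\right) \left(- \frac{1}{47}\right) = \frac{2788}{47} - \frac{\sqrt{467}}{47}$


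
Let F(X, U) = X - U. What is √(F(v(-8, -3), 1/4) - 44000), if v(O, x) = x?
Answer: 9*I*√2173/2 ≈ 209.77*I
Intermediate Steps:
√(F(v(-8, -3), 1/4) - 44000) = √((-3 - 1/4) - 44000) = √((-3 - 1*¼) - 44000) = √((-3 - ¼) - 44000) = √(-13/4 - 44000) = √(-176013/4) = 9*I*√2173/2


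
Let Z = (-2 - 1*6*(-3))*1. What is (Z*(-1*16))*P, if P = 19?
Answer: -4864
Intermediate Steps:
Z = 16 (Z = (-2 - 6*(-3))*1 = (-2 + 18)*1 = 16*1 = 16)
(Z*(-1*16))*P = (16*(-1*16))*19 = (16*(-16))*19 = -256*19 = -4864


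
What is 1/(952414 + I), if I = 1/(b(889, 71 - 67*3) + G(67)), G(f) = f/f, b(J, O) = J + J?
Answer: 1779/1694344507 ≈ 1.0500e-6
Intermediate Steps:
b(J, O) = 2*J
G(f) = 1
I = 1/1779 (I = 1/(2*889 + 1) = 1/(1778 + 1) = 1/1779 ≈ 0.00056211)
1/(952414 + I) = 1/(952414 + 1/1779) = 1/(1694344507/1779) = 1779/1694344507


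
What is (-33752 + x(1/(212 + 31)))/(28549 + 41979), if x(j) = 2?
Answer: -16875/35264 ≈ -0.47853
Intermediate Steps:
(-33752 + x(1/(212 + 31)))/(28549 + 41979) = (-33752 + 2)/(28549 + 41979) = -33750/70528 = -33750*1/70528 = -16875/35264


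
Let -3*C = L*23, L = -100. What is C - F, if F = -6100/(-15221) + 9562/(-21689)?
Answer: 759334739606/990384807 ≈ 766.71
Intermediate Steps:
F = -13240302/330128269 (F = -6100*(-1/15221) + 9562*(-1/21689) = 6100/15221 - 9562/21689 = -13240302/330128269 ≈ -0.040107)
C = 2300/3 (C = -(-100)*23/3 = -⅓*(-2300) = 2300/3 ≈ 766.67)
C - F = 2300/3 - 1*(-13240302/330128269) = 2300/3 + 13240302/330128269 = 759334739606/990384807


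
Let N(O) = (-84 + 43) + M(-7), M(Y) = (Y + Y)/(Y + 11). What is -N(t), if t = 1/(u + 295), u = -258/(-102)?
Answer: 89/2 ≈ 44.500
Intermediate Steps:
M(Y) = 2*Y/(11 + Y) (M(Y) = (2*Y)/(11 + Y) = 2*Y/(11 + Y))
u = 43/17 (u = -258*(-1/102) = 43/17 ≈ 2.5294)
t = 17/5058 (t = 1/(43/17 + 295) = 1/(5058/17) = 17/5058 ≈ 0.0033610)
N(O) = -89/2 (N(O) = (-84 + 43) + 2*(-7)/(11 - 7) = -41 + 2*(-7)/4 = -41 + 2*(-7)*(¼) = -41 - 7/2 = -89/2)
-N(t) = -1*(-89/2) = 89/2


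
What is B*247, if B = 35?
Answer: 8645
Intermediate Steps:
B*247 = 35*247 = 8645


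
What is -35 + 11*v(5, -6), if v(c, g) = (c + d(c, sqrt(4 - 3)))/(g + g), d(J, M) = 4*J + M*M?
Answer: -353/6 ≈ -58.833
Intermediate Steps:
d(J, M) = M**2 + 4*J (d(J, M) = 4*J + M**2 = M**2 + 4*J)
v(c, g) = (1 + 5*c)/(2*g) (v(c, g) = (c + ((sqrt(4 - 3))**2 + 4*c))/(g + g) = (c + ((sqrt(1))**2 + 4*c))/((2*g)) = (c + (1**2 + 4*c))*(1/(2*g)) = (c + (1 + 4*c))*(1/(2*g)) = (1 + 5*c)*(1/(2*g)) = (1 + 5*c)/(2*g))
-35 + 11*v(5, -6) = -35 + 11*((1/2)*(1 + 5*5)/(-6)) = -35 + 11*((1/2)*(-1/6)*(1 + 25)) = -35 + 11*((1/2)*(-1/6)*26) = -35 + 11*(-13/6) = -35 - 143/6 = -353/6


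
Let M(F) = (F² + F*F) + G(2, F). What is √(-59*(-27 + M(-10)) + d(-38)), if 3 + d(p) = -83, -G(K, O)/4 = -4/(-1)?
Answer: I*√9349 ≈ 96.69*I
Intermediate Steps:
G(K, O) = -16 (G(K, O) = -(-16)/(-1) = -(-16)*(-1) = -4*4 = -16)
d(p) = -86 (d(p) = -3 - 83 = -86)
M(F) = -16 + 2*F² (M(F) = (F² + F*F) - 16 = (F² + F²) - 16 = 2*F² - 16 = -16 + 2*F²)
√(-59*(-27 + M(-10)) + d(-38)) = √(-59*(-27 + (-16 + 2*(-10)²)) - 86) = √(-59*(-27 + (-16 + 2*100)) - 86) = √(-59*(-27 + (-16 + 200)) - 86) = √(-59*(-27 + 184) - 86) = √(-59*157 - 86) = √(-9263 - 86) = √(-9349) = I*√9349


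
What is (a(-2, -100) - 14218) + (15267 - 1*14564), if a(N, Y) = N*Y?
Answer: -13315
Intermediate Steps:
(a(-2, -100) - 14218) + (15267 - 1*14564) = (-2*(-100) - 14218) + (15267 - 1*14564) = (200 - 14218) + (15267 - 14564) = -14018 + 703 = -13315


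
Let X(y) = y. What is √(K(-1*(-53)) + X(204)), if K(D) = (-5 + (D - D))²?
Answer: √229 ≈ 15.133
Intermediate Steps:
K(D) = 25 (K(D) = (-5 + 0)² = (-5)² = 25)
√(K(-1*(-53)) + X(204)) = √(25 + 204) = √229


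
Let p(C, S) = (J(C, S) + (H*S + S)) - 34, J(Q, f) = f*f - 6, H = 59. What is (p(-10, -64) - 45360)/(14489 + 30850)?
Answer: -15048/15113 ≈ -0.99570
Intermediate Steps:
J(Q, f) = -6 + f**2 (J(Q, f) = f**2 - 6 = -6 + f**2)
p(C, S) = -40 + S**2 + 60*S (p(C, S) = ((-6 + S**2) + (59*S + S)) - 34 = ((-6 + S**2) + 60*S) - 34 = (-6 + S**2 + 60*S) - 34 = -40 + S**2 + 60*S)
(p(-10, -64) - 45360)/(14489 + 30850) = ((-40 + (-64)**2 + 60*(-64)) - 45360)/(14489 + 30850) = ((-40 + 4096 - 3840) - 45360)/45339 = (216 - 45360)*(1/45339) = -45144*1/45339 = -15048/15113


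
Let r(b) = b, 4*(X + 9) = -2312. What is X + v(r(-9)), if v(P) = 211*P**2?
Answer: 16504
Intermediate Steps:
X = -587 (X = -9 + (1/4)*(-2312) = -9 - 578 = -587)
X + v(r(-9)) = -587 + 211*(-9)**2 = -587 + 211*81 = -587 + 17091 = 16504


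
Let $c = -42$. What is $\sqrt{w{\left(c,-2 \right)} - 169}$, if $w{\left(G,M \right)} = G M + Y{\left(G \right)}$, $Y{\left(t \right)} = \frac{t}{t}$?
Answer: $2 i \sqrt{21} \approx 9.1651 i$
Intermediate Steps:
$Y{\left(t \right)} = 1$
$w{\left(G,M \right)} = 1 + G M$ ($w{\left(G,M \right)} = G M + 1 = 1 + G M$)
$\sqrt{w{\left(c,-2 \right)} - 169} = \sqrt{\left(1 - -84\right) - 169} = \sqrt{\left(1 + 84\right) - 169} = \sqrt{85 - 169} = \sqrt{-84} = 2 i \sqrt{21}$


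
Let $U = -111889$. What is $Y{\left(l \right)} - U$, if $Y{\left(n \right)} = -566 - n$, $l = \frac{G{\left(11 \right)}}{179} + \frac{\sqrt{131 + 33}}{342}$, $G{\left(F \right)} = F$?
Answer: $\frac{19926806}{179} - \frac{\sqrt{41}}{171} \approx 1.1132 \cdot 10^{5}$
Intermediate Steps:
$l = \frac{11}{179} + \frac{\sqrt{41}}{171}$ ($l = \frac{11}{179} + \frac{\sqrt{131 + 33}}{342} = 11 \cdot \frac{1}{179} + \sqrt{164} \cdot \frac{1}{342} = \frac{11}{179} + 2 \sqrt{41} \cdot \frac{1}{342} = \frac{11}{179} + \frac{\sqrt{41}}{171} \approx 0.098898$)
$Y{\left(l \right)} - U = \left(-566 - \left(\frac{11}{179} + \frac{\sqrt{41}}{171}\right)\right) - -111889 = \left(-566 - \left(\frac{11}{179} + \frac{\sqrt{41}}{171}\right)\right) + 111889 = \left(- \frac{101325}{179} - \frac{\sqrt{41}}{171}\right) + 111889 = \frac{19926806}{179} - \frac{\sqrt{41}}{171}$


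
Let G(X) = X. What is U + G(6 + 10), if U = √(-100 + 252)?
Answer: 16 + 2*√38 ≈ 28.329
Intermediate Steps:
U = 2*√38 (U = √152 = 2*√38 ≈ 12.329)
U + G(6 + 10) = 2*√38 + (6 + 10) = 2*√38 + 16 = 16 + 2*√38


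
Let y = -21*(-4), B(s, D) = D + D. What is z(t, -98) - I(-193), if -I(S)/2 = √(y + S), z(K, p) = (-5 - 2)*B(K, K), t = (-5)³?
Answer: 1750 + 2*I*√109 ≈ 1750.0 + 20.881*I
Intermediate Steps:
B(s, D) = 2*D
y = 84
t = -125
z(K, p) = -14*K (z(K, p) = (-5 - 2)*(2*K) = -14*K)
I(S) = -2*√(84 + S)
z(t, -98) - I(-193) = -14*(-125) - (-2)*√(84 - 193) = 1750 - (-2)*√(-109) = 1750 - (-2)*I*√109 = 1750 + 2*I*√109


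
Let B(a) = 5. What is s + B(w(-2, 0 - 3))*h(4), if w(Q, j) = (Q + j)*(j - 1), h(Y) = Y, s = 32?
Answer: 52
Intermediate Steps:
w(Q, j) = (-1 + j)*(Q + j) (w(Q, j) = (Q + j)*(-1 + j) = (-1 + j)*(Q + j))
s + B(w(-2, 0 - 3))*h(4) = 32 + 5*4 = 32 + 20 = 52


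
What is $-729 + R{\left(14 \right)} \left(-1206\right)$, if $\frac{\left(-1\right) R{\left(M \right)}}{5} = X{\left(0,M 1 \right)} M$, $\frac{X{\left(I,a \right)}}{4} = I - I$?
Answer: $-729$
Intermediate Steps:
$X{\left(I,a \right)} = 0$ ($X{\left(I,a \right)} = 4 \left(I - I\right) = 4 \cdot 0 = 0$)
$R{\left(M \right)} = 0$ ($R{\left(M \right)} = - 5 \cdot 0 M = \left(-5\right) 0 = 0$)
$-729 + R{\left(14 \right)} \left(-1206\right) = -729 + 0 \left(-1206\right) = -729 + 0 = -729$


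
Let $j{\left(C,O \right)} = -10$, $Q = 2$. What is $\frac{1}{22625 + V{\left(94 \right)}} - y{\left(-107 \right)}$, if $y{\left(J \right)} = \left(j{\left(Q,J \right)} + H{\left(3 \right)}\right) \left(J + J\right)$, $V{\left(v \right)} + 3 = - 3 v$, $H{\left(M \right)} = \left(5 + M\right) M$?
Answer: $\frac{66930641}{22340} \approx 2996.0$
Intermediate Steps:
$H{\left(M \right)} = M \left(5 + M\right)$
$V{\left(v \right)} = -3 - 3 v$
$y{\left(J \right)} = 28 J$ ($y{\left(J \right)} = \left(-10 + 3 \left(5 + 3\right)\right) \left(J + J\right) = \left(-10 + 3 \cdot 8\right) 2 J = \left(-10 + 24\right) 2 J = 14 \cdot 2 J = 28 J$)
$\frac{1}{22625 + V{\left(94 \right)}} - y{\left(-107 \right)} = \frac{1}{22625 - 285} - 28 \left(-107\right) = \frac{1}{22625 - 285} - -2996 = \frac{1}{22625 - 285} + 2996 = \frac{1}{22340} + 2996 = \frac{66930641}{22340}$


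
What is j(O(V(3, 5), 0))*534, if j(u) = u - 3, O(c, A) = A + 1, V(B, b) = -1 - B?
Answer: -1068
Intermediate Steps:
O(c, A) = 1 + A
j(u) = -3 + u
j(O(V(3, 5), 0))*534 = (-3 + (1 + 0))*534 = (-3 + 1)*534 = -2*534 = -1068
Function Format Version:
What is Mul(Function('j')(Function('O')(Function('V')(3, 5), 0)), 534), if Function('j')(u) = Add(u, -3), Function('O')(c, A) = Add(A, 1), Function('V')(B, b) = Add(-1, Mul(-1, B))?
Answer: -1068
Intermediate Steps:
Function('O')(c, A) = Add(1, A)
Function('j')(u) = Add(-3, u)
Mul(Function('j')(Function('O')(Function('V')(3, 5), 0)), 534) = Mul(Add(-3, Add(1, 0)), 534) = Mul(Add(-3, 1), 534) = Mul(-2, 534) = -1068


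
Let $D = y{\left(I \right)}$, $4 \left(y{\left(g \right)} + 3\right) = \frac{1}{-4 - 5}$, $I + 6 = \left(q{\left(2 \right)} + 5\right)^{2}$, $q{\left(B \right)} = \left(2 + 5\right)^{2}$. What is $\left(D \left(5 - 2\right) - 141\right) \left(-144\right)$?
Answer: $21612$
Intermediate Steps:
$q{\left(B \right)} = 49$ ($q{\left(B \right)} = 7^{2} = 49$)
$I = 2910$ ($I = -6 + \left(49 + 5\right)^{2} = -6 + 54^{2} = -6 + 2916 = 2910$)
$y{\left(g \right)} = - \frac{109}{36}$ ($y{\left(g \right)} = -3 + \frac{1}{4 \left(-4 - 5\right)} = -3 + \frac{1}{4 \left(-9\right)} = -3 + \frac{1}{4} \left(- \frac{1}{9}\right) = -3 - \frac{1}{36} = - \frac{109}{36}$)
$D = - \frac{109}{36} \approx -3.0278$
$\left(D \left(5 - 2\right) - 141\right) \left(-144\right) = \left(- \frac{109 \left(5 - 2\right)}{36} - 141\right) \left(-144\right) = \left(\left(- \frac{109}{36}\right) 3 - 141\right) \left(-144\right) = \left(- \frac{109}{12} - 141\right) \left(-144\right) = \left(- \frac{1801}{12}\right) \left(-144\right) = 21612$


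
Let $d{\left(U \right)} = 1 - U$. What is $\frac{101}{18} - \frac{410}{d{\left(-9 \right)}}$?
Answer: $- \frac{637}{18} \approx -35.389$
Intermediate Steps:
$\frac{101}{18} - \frac{410}{d{\left(-9 \right)}} = \frac{101}{18} - \frac{410}{1 - -9} = 101 \cdot \frac{1}{18} - \frac{410}{1 + 9} = \frac{101}{18} - \frac{410}{10} = \frac{101}{18} - 41 = - \frac{637}{18}$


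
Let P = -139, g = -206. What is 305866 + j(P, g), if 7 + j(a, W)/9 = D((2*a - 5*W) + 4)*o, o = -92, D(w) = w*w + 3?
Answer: -472928489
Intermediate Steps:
D(w) = 3 + w² (D(w) = w² + 3 = 3 + w²)
j(a, W) = -2547 - 828*(4 - 5*W + 2*a)² (j(a, W) = -63 + 9*((3 + ((2*a - 5*W) + 4)²)*(-92)) = -63 + 9*((3 + ((-5*W + 2*a) + 4)²)*(-92)) = -63 + 9*((3 + (4 - 5*W + 2*a)²)*(-92)) = -63 + 9*(-276 - 92*(4 - 5*W + 2*a)²) = -63 + (-2484 - 828*(4 - 5*W + 2*a)²) = -2547 - 828*(4 - 5*W + 2*a)²)
305866 + j(P, g) = 305866 + (-2547 - 828*(4 - 5*(-206) + 2*(-139))²) = 305866 + (-2547 - 828*(4 + 1030 - 278)²) = 305866 + (-2547 - 828*756²) = 305866 + (-2547 - 828*571536) = 305866 + (-2547 - 473231808) = 305866 - 473234355 = -472928489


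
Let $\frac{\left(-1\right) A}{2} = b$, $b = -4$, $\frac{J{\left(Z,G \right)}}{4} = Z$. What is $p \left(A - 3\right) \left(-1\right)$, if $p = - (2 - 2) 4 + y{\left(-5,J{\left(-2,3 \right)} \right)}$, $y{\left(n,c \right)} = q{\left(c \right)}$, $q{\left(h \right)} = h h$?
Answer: $-320$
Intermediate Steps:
$J{\left(Z,G \right)} = 4 Z$
$q{\left(h \right)} = h^{2}$
$y{\left(n,c \right)} = c^{2}$
$A = 8$ ($A = \left(-2\right) \left(-4\right) = 8$)
$p = 64$ ($p = - (2 - 2) 4 + \left(4 \left(-2\right)\right)^{2} = \left(-1\right) 0 \cdot 4 + \left(-8\right)^{2} = 0 \cdot 4 + 64 = 0 + 64 = 64$)
$p \left(A - 3\right) \left(-1\right) = 64 \left(8 - 3\right) \left(-1\right) = 64 \cdot 5 \left(-1\right) = 64 \left(-5\right) = -320$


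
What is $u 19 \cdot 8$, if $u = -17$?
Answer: $-2584$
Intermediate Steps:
$u 19 \cdot 8 = \left(-17\right) 19 \cdot 8 = \left(-323\right) 8 = -2584$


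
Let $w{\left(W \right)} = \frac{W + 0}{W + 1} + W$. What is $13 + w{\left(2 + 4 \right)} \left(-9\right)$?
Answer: $- \frac{341}{7} \approx -48.714$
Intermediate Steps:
$w{\left(W \right)} = W + \frac{W}{1 + W}$ ($w{\left(W \right)} = \frac{W}{1 + W} + W = W + \frac{W}{1 + W}$)
$13 + w{\left(2 + 4 \right)} \left(-9\right) = 13 + \frac{\left(2 + 4\right) \left(2 + \left(2 + 4\right)\right)}{1 + \left(2 + 4\right)} \left(-9\right) = 13 + \frac{6 \left(2 + 6\right)}{1 + 6} \left(-9\right) = 13 + 6 \cdot \frac{1}{7} \cdot 8 \left(-9\right) = 13 + \frac{48}{7} \left(-9\right) = 13 - \frac{432}{7} = - \frac{341}{7}$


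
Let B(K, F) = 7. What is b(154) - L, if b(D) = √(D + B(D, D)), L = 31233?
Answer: -31233 + √161 ≈ -31220.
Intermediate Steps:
b(D) = √(7 + D) (b(D) = √(D + 7) = √(7 + D))
b(154) - L = √(7 + 154) - 1*31233 = √161 - 31233 = -31233 + √161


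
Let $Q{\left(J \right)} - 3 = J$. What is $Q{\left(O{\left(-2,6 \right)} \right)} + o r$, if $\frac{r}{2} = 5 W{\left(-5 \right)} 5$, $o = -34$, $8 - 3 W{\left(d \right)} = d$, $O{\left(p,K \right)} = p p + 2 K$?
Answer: $- \frac{22043}{3} \approx -7347.7$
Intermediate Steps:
$O{\left(p,K \right)} = p^{2} + 2 K$
$W{\left(d \right)} = \frac{8}{3} - \frac{d}{3}$
$Q{\left(J \right)} = 3 + J$
$r = \frac{650}{3}$ ($r = 2 \cdot 5 \left(\frac{8}{3} - - \frac{5}{3}\right) 5 = 2 \cdot 5 \left(\frac{8}{3} + \frac{5}{3}\right) 5 = 2 \cdot 5 \cdot \frac{13}{3} \cdot 5 = 2 \cdot \frac{65}{3} \cdot 5 = 2 \cdot \frac{325}{3} = \frac{650}{3} \approx 216.67$)
$Q{\left(O{\left(-2,6 \right)} \right)} + o r = \left(3 + \left(\left(-2\right)^{2} + 2 \cdot 6\right)\right) - \frac{22100}{3} = \left(3 + \left(4 + 12\right)\right) - \frac{22100}{3} = \left(3 + 16\right) - \frac{22100}{3} = 19 - \frac{22100}{3} = - \frac{22043}{3}$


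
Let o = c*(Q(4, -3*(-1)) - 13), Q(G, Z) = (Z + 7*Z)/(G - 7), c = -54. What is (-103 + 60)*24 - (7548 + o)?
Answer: -9714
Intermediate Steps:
Q(G, Z) = 8*Z/(-7 + G) (Q(G, Z) = (8*Z)/(-7 + G) = 8*Z/(-7 + G))
o = 1134 (o = -54*(8*(-3*(-1))/(-7 + 4) - 13) = -54*(8*3/(-3) - 13) = -54*(8*3*(-1/3) - 13) = -54*(-8 - 13) = -54*(-21) = 1134)
(-103 + 60)*24 - (7548 + o) = (-103 + 60)*24 - (7548 + 1134) = -43*24 - 1*8682 = -1032 - 8682 = -9714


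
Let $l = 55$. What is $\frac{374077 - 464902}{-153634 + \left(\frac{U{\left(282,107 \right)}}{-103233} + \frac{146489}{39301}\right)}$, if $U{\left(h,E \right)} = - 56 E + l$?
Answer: $\frac{40943507675525}{69255820449372} \approx 0.59119$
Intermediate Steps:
$U{\left(h,E \right)} = 55 - 56 E$ ($U{\left(h,E \right)} = - 56 E + 55 = 55 - 56 E$)
$\frac{374077 - 464902}{-153634 + \left(\frac{U{\left(282,107 \right)}}{-103233} + \frac{146489}{39301}\right)} = \frac{374077 - 464902}{-153634 + \left(\frac{55 - 5992}{-103233} + \frac{146489}{39301}\right)} = - \frac{90825}{-153634 + \left(\left(55 - 5992\right) \left(- \frac{1}{103233}\right) + 146489 \cdot \frac{1}{39301}\right)} = - \frac{90825}{-153634 + \left(\left(-5937\right) \left(- \frac{1}{103233}\right) + \frac{146489}{39301}\right)} = - \frac{90825}{-153634 + \left(\frac{1979}{34411} + \frac{146489}{39301}\right)} = - \frac{90825}{-153634 + \frac{5118609658}{1352386711}} = - \frac{90825}{- \frac{207767461348116}{1352386711}} = \left(-90825\right) \left(- \frac{1352386711}{207767461348116}\right) = \frac{40943507675525}{69255820449372}$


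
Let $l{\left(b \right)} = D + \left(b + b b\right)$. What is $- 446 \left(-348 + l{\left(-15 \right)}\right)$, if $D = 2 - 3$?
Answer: $61994$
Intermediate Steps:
$D = -1$
$l{\left(b \right)} = -1 + b + b^{2}$ ($l{\left(b \right)} = -1 + \left(b + b b\right) = -1 + \left(b + b^{2}\right) = -1 + b + b^{2}$)
$- 446 \left(-348 + l{\left(-15 \right)}\right) = - 446 \left(-348 - \left(16 - 225\right)\right) = - 446 \left(-348 - -209\right) = - 446 \left(-348 + 209\right) = \left(-446\right) \left(-139\right) = 61994$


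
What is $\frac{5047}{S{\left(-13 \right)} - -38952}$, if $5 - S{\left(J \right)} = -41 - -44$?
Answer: $\frac{5047}{38954} \approx 0.12956$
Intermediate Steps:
$S{\left(J \right)} = 2$ ($S{\left(J \right)} = 5 - \left(-41 - -44\right) = 5 - \left(-41 + 44\right) = 5 - 3 = 2$)
$\frac{5047}{S{\left(-13 \right)} - -38952} = \frac{5047}{2 - -38952} = \frac{5047}{2 + 38952} = \frac{5047}{38954}$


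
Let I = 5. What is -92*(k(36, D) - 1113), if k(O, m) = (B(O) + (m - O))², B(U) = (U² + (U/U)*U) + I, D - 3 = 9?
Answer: -158502752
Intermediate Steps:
D = 12 (D = 3 + 9 = 12)
B(U) = 5 + U + U² (B(U) = (U² + (U/U)*U) + 5 = (U² + 1*U) + 5 = (U² + U) + 5 = (U + U²) + 5 = 5 + U + U²)
k(O, m) = (5 + m + O²)² (k(O, m) = ((5 + O + O²) + (m - O))² = (5 + m + O²)²)
-92*(k(36, D) - 1113) = -92*((5 + 12 + 36²)² - 1113) = -92*((5 + 12 + 1296)² - 1113) = -92*(1313² - 1113) = -92*(1723969 - 1113) = -92*1722856 = -158502752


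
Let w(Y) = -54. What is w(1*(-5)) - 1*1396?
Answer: -1450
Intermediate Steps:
w(1*(-5)) - 1*1396 = -54 - 1*1396 = -54 - 1396 = -1450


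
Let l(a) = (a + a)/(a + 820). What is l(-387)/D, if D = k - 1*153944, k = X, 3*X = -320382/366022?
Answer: 141650514/12199124972173 ≈ 1.1612e-5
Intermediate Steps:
X = -53397/183011 (X = (-320382/366022)/3 = (-320382*1/366022)/3 = (1/3)*(-160191/183011) = -53397/183011 ≈ -0.29177)
k = -53397/183011 ≈ -0.29177
l(a) = 2*a/(820 + a) (l(a) = (2*a)/(820 + a) = 2*a/(820 + a))
D = -28173498781/183011 (D = -53397/183011 - 1*153944 = -53397/183011 - 153944 = -28173498781/183011 ≈ -1.5394e+5)
l(-387)/D = (2*(-387)/(820 - 387))/(-28173498781/183011) = (2*(-387)/433)*(-183011/28173498781) = (2*(-387)*(1/433))*(-183011/28173498781) = -774/433*(-183011/28173498781) = 141650514/12199124972173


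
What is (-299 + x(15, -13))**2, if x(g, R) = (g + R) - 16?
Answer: 97969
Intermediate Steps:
x(g, R) = -16 + R + g (x(g, R) = (R + g) - 16 = -16 + R + g)
(-299 + x(15, -13))**2 = (-299 + (-16 - 13 + 15))**2 = (-299 - 14)**2 = (-313)**2 = 97969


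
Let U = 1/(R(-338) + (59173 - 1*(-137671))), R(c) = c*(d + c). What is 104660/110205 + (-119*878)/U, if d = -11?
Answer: -724962884783240/22041 ≈ -3.2892e+10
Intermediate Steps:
R(c) = c*(-11 + c)
U = 1/314806 (U = 1/(-338*(-11 - 338) + (59173 - 1*(-137671))) = 1/(-338*(-349) + (59173 + 137671)) = 1/(117962 + 196844) = 1/314806 ≈ 3.1766e-6)
104660/110205 + (-119*878)/U = 104660/110205 + (-119*878)/(1/314806) = 104660*(1/110205) - 104482*314806 = 20932/22041 - 32891560492 = -724962884783240/22041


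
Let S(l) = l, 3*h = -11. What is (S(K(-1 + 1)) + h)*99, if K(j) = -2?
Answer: -561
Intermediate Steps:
h = -11/3 (h = (⅓)*(-11) = -11/3 ≈ -3.6667)
(S(K(-1 + 1)) + h)*99 = (-2 - 11/3)*99 = -17/3*99 = -561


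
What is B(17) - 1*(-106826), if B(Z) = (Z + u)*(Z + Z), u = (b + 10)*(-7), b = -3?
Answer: 105738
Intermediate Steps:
u = -49 (u = (-3 + 10)*(-7) = 7*(-7) = -49)
B(Z) = 2*Z*(-49 + Z) (B(Z) = (Z - 49)*(Z + Z) = (-49 + Z)*(2*Z) = 2*Z*(-49 + Z))
B(17) - 1*(-106826) = 2*17*(-49 + 17) - 1*(-106826) = 2*17*(-32) + 106826 = -1088 + 106826 = 105738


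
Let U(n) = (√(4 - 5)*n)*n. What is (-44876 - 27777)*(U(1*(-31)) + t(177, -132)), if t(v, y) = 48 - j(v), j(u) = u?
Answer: 9372237 - 69819533*I ≈ 9.3722e+6 - 6.982e+7*I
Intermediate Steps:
t(v, y) = 48 - v
U(n) = I*n² (U(n) = (√(-1)*n)*n = (I*n)*n = I*n²)
(-44876 - 27777)*(U(1*(-31)) + t(177, -132)) = (-44876 - 27777)*(I*(1*(-31))² + (48 - 1*177)) = -72653*(I*(-31)² + (48 - 177)) = -72653*(I*961 - 129) = -72653*(961*I - 129) = -72653*(-129 + 961*I) = 9372237 - 69819533*I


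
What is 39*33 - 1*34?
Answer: 1253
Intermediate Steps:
39*33 - 1*34 = 1287 - 34 = 1253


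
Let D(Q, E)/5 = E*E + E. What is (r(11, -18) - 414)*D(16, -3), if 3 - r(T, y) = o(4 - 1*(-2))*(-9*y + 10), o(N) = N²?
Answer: -198090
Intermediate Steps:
D(Q, E) = 5*E + 5*E² (D(Q, E) = 5*(E*E + E) = 5*(E² + E) = 5*(E + E²) = 5*E + 5*E²)
r(T, y) = -357 + 324*y (r(T, y) = 3 - (4 - 1*(-2))²*(-9*y + 10) = 3 - (4 + 2)²*(10 - 9*y) = 3 - 6²*(10 - 9*y) = 3 - 36*(10 - 9*y) = 3 - (360 - 324*y) = 3 + (-360 + 324*y) = -357 + 324*y)
(r(11, -18) - 414)*D(16, -3) = ((-357 + 324*(-18)) - 414)*(5*(-3)*(1 - 3)) = ((-357 - 5832) - 414)*(5*(-3)*(-2)) = (-6189 - 414)*30 = -6603*30 = -198090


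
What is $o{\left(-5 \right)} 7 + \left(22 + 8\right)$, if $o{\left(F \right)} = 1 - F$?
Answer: $72$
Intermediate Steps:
$o{\left(-5 \right)} 7 + \left(22 + 8\right) = \left(1 - -5\right) 7 + \left(22 + 8\right) = \left(1 + 5\right) 7 + 30 = 6 \cdot 7 + 30 = 42 + 30 = 72$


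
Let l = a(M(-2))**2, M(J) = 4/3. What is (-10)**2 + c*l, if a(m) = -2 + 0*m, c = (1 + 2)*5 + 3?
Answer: 172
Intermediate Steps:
c = 18 (c = 3*5 + 3 = 15 + 3 = 18)
M(J) = 4/3 (M(J) = 4*(1/3) = 4/3)
a(m) = -2 (a(m) = -2 + 0 = -2)
l = 4 (l = (-2)**2 = 4)
(-10)**2 + c*l = (-10)**2 + 18*4 = 100 + 72 = 172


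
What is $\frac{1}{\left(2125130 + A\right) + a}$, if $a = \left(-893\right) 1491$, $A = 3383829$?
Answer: $\frac{1}{4177496} \approx 2.3938 \cdot 10^{-7}$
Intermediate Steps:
$a = -1331463$
$\frac{1}{\left(2125130 + A\right) + a} = \frac{1}{\left(2125130 + 3383829\right) - 1331463} = \frac{1}{5508959 - 1331463} = \frac{1}{4177496}$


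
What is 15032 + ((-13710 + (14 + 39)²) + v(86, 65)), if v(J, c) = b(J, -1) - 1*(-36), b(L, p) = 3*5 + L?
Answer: 4268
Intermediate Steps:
b(L, p) = 15 + L
v(J, c) = 51 + J (v(J, c) = (15 + J) - 1*(-36) = (15 + J) + 36 = 51 + J)
15032 + ((-13710 + (14 + 39)²) + v(86, 65)) = 15032 + ((-13710 + (14 + 39)²) + (51 + 86)) = 15032 + ((-13710 + 53²) + 137) = 15032 + ((-13710 + 2809) + 137) = 15032 + (-10901 + 137) = 15032 - 10764 = 4268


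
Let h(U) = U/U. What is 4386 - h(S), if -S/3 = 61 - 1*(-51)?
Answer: 4385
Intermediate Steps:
S = -336 (S = -3*(61 - 1*(-51)) = -3*(61 + 51) = -3*112 = -336)
h(U) = 1
4386 - h(S) = 4386 - 1*1 = 4386 - 1 = 4385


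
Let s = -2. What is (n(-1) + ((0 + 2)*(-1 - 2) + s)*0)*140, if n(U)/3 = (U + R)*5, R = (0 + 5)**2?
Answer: 50400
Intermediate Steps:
R = 25 (R = 5**2 = 25)
n(U) = 375 + 15*U (n(U) = 3*((U + 25)*5) = 3*((25 + U)*5) = 3*(125 + 5*U) = 375 + 15*U)
(n(-1) + ((0 + 2)*(-1 - 2) + s)*0)*140 = ((375 + 15*(-1)) + ((0 + 2)*(-1 - 2) - 2)*0)*140 = ((375 - 15) + (2*(-3) - 2)*0)*140 = (360 + (-6 - 2)*0)*140 = (360 - 8*0)*140 = (360 + 0)*140 = 360*140 = 50400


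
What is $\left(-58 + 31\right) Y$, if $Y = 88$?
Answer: $-2376$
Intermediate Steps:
$\left(-58 + 31\right) Y = \left(-58 + 31\right) 88 = \left(-27\right) 88 = -2376$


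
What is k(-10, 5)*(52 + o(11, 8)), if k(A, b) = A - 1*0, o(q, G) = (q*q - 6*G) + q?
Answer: -1360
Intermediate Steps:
o(q, G) = q + q**2 - 6*G (o(q, G) = (q**2 - 6*G) + q = q + q**2 - 6*G)
k(A, b) = A (k(A, b) = A + 0 = A)
k(-10, 5)*(52 + o(11, 8)) = -10*(52 + (11 + 11**2 - 6*8)) = -10*(52 + (11 + 121 - 48)) = -10*(52 + 84) = -10*136 = -1360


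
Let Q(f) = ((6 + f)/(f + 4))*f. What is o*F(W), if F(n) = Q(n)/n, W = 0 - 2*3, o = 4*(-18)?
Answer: 0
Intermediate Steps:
Q(f) = f*(6 + f)/(4 + f) (Q(f) = ((6 + f)/(4 + f))*f = f*(6 + f)/(4 + f))
o = -72
W = -6 (W = 0 - 6 = -6)
F(n) = (6 + n)/(4 + n) (F(n) = (n*(6 + n)/(4 + n))/n = (6 + n)/(4 + n))
o*F(W) = -72*(6 - 6)/(4 - 6) = -72*0/(-2) = -(-36)*0 = -72*0 = 0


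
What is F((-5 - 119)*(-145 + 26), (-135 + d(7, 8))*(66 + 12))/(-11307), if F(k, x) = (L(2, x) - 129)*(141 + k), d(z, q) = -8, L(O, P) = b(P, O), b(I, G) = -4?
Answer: 1981301/11307 ≈ 175.23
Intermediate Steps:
L(O, P) = -4
F(k, x) = -18753 - 133*k (F(k, x) = (-4 - 129)*(141 + k) = -133*(141 + k) = -18753 - 133*k)
F((-5 - 119)*(-145 + 26), (-135 + d(7, 8))*(66 + 12))/(-11307) = (-18753 - 133*(-5 - 119)*(-145 + 26))/(-11307) = (-18753 - (-16492)*(-119))*(-1/11307) = (-18753 - 133*14756)*(-1/11307) = (-18753 - 1962548)*(-1/11307) = -1981301*(-1/11307) = 1981301/11307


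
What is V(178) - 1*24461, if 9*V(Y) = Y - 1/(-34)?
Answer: -7479013/306 ≈ -24441.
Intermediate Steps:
V(Y) = 1/306 + Y/9 (V(Y) = (Y - 1/(-34))/9 = (Y - 1*(-1/34))/9 = (Y + 1/34)/9 = (1/34 + Y)/9 = 1/306 + Y/9)
V(178) - 1*24461 = (1/306 + (⅑)*178) - 1*24461 = (1/306 + 178/9) - 24461 = 6053/306 - 24461 = -7479013/306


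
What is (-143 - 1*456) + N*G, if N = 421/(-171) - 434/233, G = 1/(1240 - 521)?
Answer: -17159795390/28647117 ≈ -599.01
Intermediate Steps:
G = 1/719 ≈ 0.0013908
N = -172307/39843 (N = 421*(-1/171) - 434*1/233 = -421/171 - 434/233 = -172307/39843 ≈ -4.3246)
(-143 - 1*456) + N*G = (-143 - 1*456) - 172307/39843*1/719 = (-143 - 456) - 172307/28647117 = -599 - 172307/28647117 = -17159795390/28647117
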